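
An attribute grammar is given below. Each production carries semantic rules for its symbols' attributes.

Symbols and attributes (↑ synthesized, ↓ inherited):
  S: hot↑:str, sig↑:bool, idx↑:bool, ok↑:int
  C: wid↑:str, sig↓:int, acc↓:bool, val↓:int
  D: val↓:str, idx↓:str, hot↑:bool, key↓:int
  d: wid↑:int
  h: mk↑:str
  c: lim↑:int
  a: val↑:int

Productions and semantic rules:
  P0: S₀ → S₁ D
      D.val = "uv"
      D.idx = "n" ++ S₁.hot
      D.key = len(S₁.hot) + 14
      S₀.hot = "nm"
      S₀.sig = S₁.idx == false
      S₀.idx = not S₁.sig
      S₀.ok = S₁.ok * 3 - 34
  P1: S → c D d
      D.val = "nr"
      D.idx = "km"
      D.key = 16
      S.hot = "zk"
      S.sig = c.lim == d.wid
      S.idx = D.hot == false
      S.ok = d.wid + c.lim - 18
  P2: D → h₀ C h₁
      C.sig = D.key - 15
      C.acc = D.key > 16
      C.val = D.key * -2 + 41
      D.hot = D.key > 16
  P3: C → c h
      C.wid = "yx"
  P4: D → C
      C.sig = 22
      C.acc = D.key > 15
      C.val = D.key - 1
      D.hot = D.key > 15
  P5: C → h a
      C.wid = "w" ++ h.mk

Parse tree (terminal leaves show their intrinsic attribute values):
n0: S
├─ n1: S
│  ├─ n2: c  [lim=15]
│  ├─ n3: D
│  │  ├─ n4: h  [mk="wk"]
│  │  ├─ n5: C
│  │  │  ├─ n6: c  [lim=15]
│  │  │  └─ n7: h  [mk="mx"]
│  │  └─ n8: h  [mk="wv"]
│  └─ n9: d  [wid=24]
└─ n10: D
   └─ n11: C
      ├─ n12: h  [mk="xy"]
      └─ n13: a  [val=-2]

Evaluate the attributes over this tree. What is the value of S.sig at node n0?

1. n2.lim = 15  [terminal]
2. n3.val = "nr"  ["nr"]
3. n3.idx = "km"  ["km"]
4. n3.key = 16  [16]
5. n4.mk = "wk"  [terminal]
6. n5.sig = 1  [D.key - 15]
7. n5.acc = false  [D.key > 16]
8. n5.val = 9  [D.key * -2 + 41]
9. n6.lim = 15  [terminal]
10. n7.mk = "mx"  [terminal]
11. n5.wid = "yx"  ["yx"]
12. n8.mk = "wv"  [terminal]
13. n3.hot = false  [D.key > 16]
14. n9.wid = 24  [terminal]
15. n1.hot = "zk"  ["zk"]
16. n1.sig = false  [c.lim == d.wid]
17. n1.idx = true  [D.hot == false]
18. n1.ok = 21  [d.wid + c.lim - 18]
19. n10.val = "uv"  ["uv"]
20. n10.idx = "nzk"  ["n" ++ S₁.hot]
21. n10.key = 16  [len(S₁.hot) + 14]
22. n11.sig = 22  [22]
23. n11.acc = true  [D.key > 15]
24. n11.val = 15  [D.key - 1]
25. n12.mk = "xy"  [terminal]
26. n13.val = -2  [terminal]
27. n11.wid = "wxy"  ["w" ++ h.mk]
28. n10.hot = true  [D.key > 15]
29. n0.hot = "nm"  ["nm"]
30. n0.sig = false  [S₁.idx == false]
31. n0.idx = true  [not S₁.sig]
32. n0.ok = 29  [S₁.ok * 3 - 34]

false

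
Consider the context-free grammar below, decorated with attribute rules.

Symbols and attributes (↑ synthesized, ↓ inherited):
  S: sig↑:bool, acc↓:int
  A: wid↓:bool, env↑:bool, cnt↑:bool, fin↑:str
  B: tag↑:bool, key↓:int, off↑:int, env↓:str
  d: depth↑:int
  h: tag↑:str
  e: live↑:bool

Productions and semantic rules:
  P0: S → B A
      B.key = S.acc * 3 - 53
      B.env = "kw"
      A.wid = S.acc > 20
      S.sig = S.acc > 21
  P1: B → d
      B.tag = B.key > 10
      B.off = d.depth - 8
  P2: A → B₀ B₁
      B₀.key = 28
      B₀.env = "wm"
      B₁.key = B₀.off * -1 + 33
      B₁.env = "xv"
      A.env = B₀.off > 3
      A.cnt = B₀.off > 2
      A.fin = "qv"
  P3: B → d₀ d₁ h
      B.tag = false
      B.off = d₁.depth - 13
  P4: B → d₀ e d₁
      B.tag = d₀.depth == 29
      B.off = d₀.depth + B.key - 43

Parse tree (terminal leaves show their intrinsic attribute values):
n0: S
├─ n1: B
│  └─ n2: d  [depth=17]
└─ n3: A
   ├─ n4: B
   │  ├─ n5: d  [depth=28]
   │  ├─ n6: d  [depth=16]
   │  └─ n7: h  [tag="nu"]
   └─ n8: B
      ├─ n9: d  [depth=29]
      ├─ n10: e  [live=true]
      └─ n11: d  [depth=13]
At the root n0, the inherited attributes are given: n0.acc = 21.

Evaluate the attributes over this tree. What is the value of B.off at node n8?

16

1. n0.acc = 21  [given at root]
2. n1.key = 10  [S.acc * 3 - 53]
3. n1.env = "kw"  ["kw"]
4. n2.depth = 17  [terminal]
5. n1.tag = false  [B.key > 10]
6. n1.off = 9  [d.depth - 8]
7. n3.wid = true  [S.acc > 20]
8. n4.key = 28  [28]
9. n4.env = "wm"  ["wm"]
10. n5.depth = 28  [terminal]
11. n6.depth = 16  [terminal]
12. n7.tag = "nu"  [terminal]
13. n4.tag = false  [false]
14. n4.off = 3  [d₁.depth - 13]
15. n8.key = 30  [B₀.off * -1 + 33]
16. n8.env = "xv"  ["xv"]
17. n9.depth = 29  [terminal]
18. n10.live = true  [terminal]
19. n11.depth = 13  [terminal]
20. n8.tag = true  [d₀.depth == 29]
21. n8.off = 16  [d₀.depth + B.key - 43]
22. n3.env = false  [B₀.off > 3]
23. n3.cnt = true  [B₀.off > 2]
24. n3.fin = "qv"  ["qv"]
25. n0.sig = false  [S.acc > 21]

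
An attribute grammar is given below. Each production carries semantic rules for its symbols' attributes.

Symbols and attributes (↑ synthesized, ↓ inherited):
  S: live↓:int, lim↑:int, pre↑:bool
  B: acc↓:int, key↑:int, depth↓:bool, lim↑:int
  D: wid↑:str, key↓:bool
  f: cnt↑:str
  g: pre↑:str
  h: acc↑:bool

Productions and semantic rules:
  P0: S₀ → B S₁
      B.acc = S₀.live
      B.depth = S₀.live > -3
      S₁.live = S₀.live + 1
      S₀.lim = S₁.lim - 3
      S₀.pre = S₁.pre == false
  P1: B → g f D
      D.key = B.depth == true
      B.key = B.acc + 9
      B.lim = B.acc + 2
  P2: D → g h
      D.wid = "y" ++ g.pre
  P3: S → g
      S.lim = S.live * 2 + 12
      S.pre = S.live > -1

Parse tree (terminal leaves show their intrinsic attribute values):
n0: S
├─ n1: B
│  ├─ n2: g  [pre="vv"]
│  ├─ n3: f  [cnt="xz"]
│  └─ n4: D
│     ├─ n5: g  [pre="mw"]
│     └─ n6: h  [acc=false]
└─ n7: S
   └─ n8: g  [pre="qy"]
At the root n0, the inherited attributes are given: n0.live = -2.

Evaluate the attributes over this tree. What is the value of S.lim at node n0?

1. n0.live = -2  [given at root]
2. n1.acc = -2  [S₀.live]
3. n1.depth = true  [S₀.live > -3]
4. n2.pre = "vv"  [terminal]
5. n3.cnt = "xz"  [terminal]
6. n4.key = true  [B.depth == true]
7. n5.pre = "mw"  [terminal]
8. n6.acc = false  [terminal]
9. n4.wid = "ymw"  ["y" ++ g.pre]
10. n1.key = 7  [B.acc + 9]
11. n1.lim = 0  [B.acc + 2]
12. n7.live = -1  [S₀.live + 1]
13. n8.pre = "qy"  [terminal]
14. n7.lim = 10  [S.live * 2 + 12]
15. n7.pre = false  [S.live > -1]
16. n0.lim = 7  [S₁.lim - 3]
17. n0.pre = true  [S₁.pre == false]

7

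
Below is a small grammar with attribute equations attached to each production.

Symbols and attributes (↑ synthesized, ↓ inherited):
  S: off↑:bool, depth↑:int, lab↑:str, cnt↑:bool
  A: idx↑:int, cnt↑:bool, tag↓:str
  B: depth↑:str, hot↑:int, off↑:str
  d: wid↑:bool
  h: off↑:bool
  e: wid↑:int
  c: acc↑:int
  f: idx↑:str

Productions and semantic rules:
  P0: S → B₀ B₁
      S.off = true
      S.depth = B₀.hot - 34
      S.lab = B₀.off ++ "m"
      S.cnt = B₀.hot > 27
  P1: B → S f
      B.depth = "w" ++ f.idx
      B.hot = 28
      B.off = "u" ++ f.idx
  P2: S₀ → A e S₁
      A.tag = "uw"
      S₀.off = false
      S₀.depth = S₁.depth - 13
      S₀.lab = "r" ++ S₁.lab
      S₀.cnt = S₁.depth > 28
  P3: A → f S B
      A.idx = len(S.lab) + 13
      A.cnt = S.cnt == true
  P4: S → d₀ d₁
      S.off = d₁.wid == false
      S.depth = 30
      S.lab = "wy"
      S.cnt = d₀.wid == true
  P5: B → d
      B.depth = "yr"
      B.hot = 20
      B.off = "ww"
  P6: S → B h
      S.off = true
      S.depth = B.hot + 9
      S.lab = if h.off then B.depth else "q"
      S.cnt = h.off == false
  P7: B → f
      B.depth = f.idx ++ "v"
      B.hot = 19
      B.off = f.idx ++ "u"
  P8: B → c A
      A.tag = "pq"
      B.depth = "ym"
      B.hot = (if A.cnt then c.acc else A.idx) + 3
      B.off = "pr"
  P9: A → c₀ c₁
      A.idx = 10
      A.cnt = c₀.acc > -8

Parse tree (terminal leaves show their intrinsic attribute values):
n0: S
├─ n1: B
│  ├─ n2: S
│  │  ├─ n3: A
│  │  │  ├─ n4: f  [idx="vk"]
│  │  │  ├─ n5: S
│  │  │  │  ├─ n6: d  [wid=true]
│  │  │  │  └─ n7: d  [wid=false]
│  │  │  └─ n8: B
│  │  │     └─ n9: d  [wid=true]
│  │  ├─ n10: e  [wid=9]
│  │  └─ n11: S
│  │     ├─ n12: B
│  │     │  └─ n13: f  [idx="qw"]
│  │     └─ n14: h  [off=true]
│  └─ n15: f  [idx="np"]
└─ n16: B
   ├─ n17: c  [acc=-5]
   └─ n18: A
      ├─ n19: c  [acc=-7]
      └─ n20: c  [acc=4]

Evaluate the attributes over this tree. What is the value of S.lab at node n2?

"rqwv"

1. n3.tag = "uw"  ["uw"]
2. n4.idx = "vk"  [terminal]
3. n6.wid = true  [terminal]
4. n7.wid = false  [terminal]
5. n5.off = true  [d₁.wid == false]
6. n5.depth = 30  [30]
7. n5.lab = "wy"  ["wy"]
8. n5.cnt = true  [d₀.wid == true]
9. n9.wid = true  [terminal]
10. n8.depth = "yr"  ["yr"]
11. n8.hot = 20  [20]
12. n8.off = "ww"  ["ww"]
13. n3.idx = 15  [len(S.lab) + 13]
14. n3.cnt = true  [S.cnt == true]
15. n10.wid = 9  [terminal]
16. n13.idx = "qw"  [terminal]
17. n12.depth = "qwv"  [f.idx ++ "v"]
18. n12.hot = 19  [19]
19. n12.off = "qwu"  [f.idx ++ "u"]
20. n14.off = true  [terminal]
21. n11.off = true  [true]
22. n11.depth = 28  [B.hot + 9]
23. n11.lab = "qwv"  [if h.off then B.depth else "q"]
24. n11.cnt = false  [h.off == false]
25. n2.off = false  [false]
26. n2.depth = 15  [S₁.depth - 13]
27. n2.lab = "rqwv"  ["r" ++ S₁.lab]
28. n2.cnt = false  [S₁.depth > 28]
29. n15.idx = "np"  [terminal]
30. n1.depth = "wnp"  ["w" ++ f.idx]
31. n1.hot = 28  [28]
32. n1.off = "unp"  ["u" ++ f.idx]
33. n17.acc = -5  [terminal]
34. n18.tag = "pq"  ["pq"]
35. n19.acc = -7  [terminal]
36. n20.acc = 4  [terminal]
37. n18.idx = 10  [10]
38. n18.cnt = true  [c₀.acc > -8]
39. n16.depth = "ym"  ["ym"]
40. n16.hot = -2  [(if A.cnt then c.acc else A.idx) + 3]
41. n16.off = "pr"  ["pr"]
42. n0.off = true  [true]
43. n0.depth = -6  [B₀.hot - 34]
44. n0.lab = "unpm"  [B₀.off ++ "m"]
45. n0.cnt = true  [B₀.hot > 27]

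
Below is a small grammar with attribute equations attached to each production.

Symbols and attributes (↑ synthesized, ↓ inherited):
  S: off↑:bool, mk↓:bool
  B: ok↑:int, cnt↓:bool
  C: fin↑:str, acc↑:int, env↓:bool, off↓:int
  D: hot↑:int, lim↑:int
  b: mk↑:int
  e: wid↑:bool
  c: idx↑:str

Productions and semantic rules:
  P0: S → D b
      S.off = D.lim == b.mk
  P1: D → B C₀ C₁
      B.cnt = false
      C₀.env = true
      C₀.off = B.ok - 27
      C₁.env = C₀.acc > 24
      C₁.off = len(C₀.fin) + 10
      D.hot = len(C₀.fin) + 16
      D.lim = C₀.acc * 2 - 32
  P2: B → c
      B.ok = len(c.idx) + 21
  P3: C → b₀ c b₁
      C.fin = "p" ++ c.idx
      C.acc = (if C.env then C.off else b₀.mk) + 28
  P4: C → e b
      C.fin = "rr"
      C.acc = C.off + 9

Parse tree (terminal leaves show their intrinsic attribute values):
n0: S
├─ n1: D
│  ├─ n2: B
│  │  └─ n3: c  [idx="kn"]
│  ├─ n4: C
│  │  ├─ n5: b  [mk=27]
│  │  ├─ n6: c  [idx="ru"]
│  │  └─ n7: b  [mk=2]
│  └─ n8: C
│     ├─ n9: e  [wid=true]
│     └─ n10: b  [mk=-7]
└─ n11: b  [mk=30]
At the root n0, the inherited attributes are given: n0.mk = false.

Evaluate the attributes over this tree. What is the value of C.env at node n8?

1. n0.mk = false  [given at root]
2. n2.cnt = false  [false]
3. n3.idx = "kn"  [terminal]
4. n2.ok = 23  [len(c.idx) + 21]
5. n4.env = true  [true]
6. n4.off = -4  [B.ok - 27]
7. n5.mk = 27  [terminal]
8. n6.idx = "ru"  [terminal]
9. n7.mk = 2  [terminal]
10. n4.fin = "pru"  ["p" ++ c.idx]
11. n4.acc = 24  [(if C.env then C.off else b₀.mk) + 28]
12. n8.env = false  [C₀.acc > 24]
13. n8.off = 13  [len(C₀.fin) + 10]
14. n9.wid = true  [terminal]
15. n10.mk = -7  [terminal]
16. n8.fin = "rr"  ["rr"]
17. n8.acc = 22  [C.off + 9]
18. n1.hot = 19  [len(C₀.fin) + 16]
19. n1.lim = 16  [C₀.acc * 2 - 32]
20. n11.mk = 30  [terminal]
21. n0.off = false  [D.lim == b.mk]

false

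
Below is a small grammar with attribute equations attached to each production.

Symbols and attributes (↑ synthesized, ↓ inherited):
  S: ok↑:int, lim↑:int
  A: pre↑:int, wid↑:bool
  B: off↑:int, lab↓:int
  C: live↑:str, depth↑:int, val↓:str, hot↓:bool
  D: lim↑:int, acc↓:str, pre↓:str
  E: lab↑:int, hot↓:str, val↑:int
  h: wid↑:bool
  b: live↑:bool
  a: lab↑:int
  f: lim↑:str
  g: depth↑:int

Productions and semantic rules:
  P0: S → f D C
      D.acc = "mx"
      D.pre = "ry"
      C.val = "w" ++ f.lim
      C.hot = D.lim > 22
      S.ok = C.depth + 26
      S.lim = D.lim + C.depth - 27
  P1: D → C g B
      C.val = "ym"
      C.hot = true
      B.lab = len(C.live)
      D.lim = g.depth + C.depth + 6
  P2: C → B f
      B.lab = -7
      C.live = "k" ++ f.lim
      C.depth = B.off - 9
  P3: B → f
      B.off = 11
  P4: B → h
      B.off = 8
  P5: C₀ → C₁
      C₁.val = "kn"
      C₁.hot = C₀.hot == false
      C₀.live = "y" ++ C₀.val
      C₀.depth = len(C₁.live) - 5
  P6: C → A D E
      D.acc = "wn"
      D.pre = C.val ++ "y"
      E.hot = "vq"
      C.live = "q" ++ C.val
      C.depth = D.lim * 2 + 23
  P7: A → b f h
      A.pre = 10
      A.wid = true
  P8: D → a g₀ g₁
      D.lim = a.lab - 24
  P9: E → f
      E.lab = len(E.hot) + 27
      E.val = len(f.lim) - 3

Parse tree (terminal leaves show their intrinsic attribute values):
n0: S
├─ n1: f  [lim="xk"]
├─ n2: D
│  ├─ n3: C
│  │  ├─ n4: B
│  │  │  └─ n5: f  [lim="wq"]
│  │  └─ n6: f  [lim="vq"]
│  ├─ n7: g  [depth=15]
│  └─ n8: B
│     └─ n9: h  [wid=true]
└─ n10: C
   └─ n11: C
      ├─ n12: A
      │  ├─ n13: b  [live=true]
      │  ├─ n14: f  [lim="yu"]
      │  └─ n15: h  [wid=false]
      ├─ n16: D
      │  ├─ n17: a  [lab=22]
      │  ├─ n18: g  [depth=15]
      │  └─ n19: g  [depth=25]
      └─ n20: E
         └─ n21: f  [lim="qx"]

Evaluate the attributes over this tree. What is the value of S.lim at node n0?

1. n1.lim = "xk"  [terminal]
2. n2.acc = "mx"  ["mx"]
3. n2.pre = "ry"  ["ry"]
4. n3.val = "ym"  ["ym"]
5. n3.hot = true  [true]
6. n4.lab = -7  [-7]
7. n5.lim = "wq"  [terminal]
8. n4.off = 11  [11]
9. n6.lim = "vq"  [terminal]
10. n3.live = "kvq"  ["k" ++ f.lim]
11. n3.depth = 2  [B.off - 9]
12. n7.depth = 15  [terminal]
13. n8.lab = 3  [len(C.live)]
14. n9.wid = true  [terminal]
15. n8.off = 8  [8]
16. n2.lim = 23  [g.depth + C.depth + 6]
17. n10.val = "wxk"  ["w" ++ f.lim]
18. n10.hot = true  [D.lim > 22]
19. n11.val = "kn"  ["kn"]
20. n11.hot = false  [C₀.hot == false]
21. n13.live = true  [terminal]
22. n14.lim = "yu"  [terminal]
23. n15.wid = false  [terminal]
24. n12.pre = 10  [10]
25. n12.wid = true  [true]
26. n16.acc = "wn"  ["wn"]
27. n16.pre = "kny"  [C.val ++ "y"]
28. n17.lab = 22  [terminal]
29. n18.depth = 15  [terminal]
30. n19.depth = 25  [terminal]
31. n16.lim = -2  [a.lab - 24]
32. n20.hot = "vq"  ["vq"]
33. n21.lim = "qx"  [terminal]
34. n20.lab = 29  [len(E.hot) + 27]
35. n20.val = -1  [len(f.lim) - 3]
36. n11.live = "qkn"  ["q" ++ C.val]
37. n11.depth = 19  [D.lim * 2 + 23]
38. n10.live = "ywxk"  ["y" ++ C₀.val]
39. n10.depth = -2  [len(C₁.live) - 5]
40. n0.ok = 24  [C.depth + 26]
41. n0.lim = -6  [D.lim + C.depth - 27]

-6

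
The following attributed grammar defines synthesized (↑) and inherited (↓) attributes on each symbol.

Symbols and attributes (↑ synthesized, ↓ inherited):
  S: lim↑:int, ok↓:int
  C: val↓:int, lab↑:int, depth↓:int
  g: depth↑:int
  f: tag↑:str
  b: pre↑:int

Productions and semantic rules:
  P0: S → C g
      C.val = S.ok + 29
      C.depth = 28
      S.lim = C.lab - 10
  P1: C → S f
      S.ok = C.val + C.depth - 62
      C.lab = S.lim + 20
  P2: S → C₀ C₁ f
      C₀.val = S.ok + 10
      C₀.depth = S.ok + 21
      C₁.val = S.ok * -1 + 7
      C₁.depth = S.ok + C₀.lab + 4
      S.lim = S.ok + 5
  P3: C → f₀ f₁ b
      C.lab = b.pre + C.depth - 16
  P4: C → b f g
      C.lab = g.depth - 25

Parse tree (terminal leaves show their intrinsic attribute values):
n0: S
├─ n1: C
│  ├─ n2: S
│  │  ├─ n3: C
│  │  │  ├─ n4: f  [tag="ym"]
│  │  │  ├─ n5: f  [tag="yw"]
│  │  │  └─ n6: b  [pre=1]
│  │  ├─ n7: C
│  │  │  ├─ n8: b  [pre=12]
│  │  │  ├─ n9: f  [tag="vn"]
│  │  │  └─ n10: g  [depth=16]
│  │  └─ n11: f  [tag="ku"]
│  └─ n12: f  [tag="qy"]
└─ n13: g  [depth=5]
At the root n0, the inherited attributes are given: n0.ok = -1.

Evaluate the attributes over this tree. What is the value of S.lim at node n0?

9

1. n0.ok = -1  [given at root]
2. n1.val = 28  [S.ok + 29]
3. n1.depth = 28  [28]
4. n2.ok = -6  [C.val + C.depth - 62]
5. n3.val = 4  [S.ok + 10]
6. n3.depth = 15  [S.ok + 21]
7. n4.tag = "ym"  [terminal]
8. n5.tag = "yw"  [terminal]
9. n6.pre = 1  [terminal]
10. n3.lab = 0  [b.pre + C.depth - 16]
11. n7.val = 13  [S.ok * -1 + 7]
12. n7.depth = -2  [S.ok + C₀.lab + 4]
13. n8.pre = 12  [terminal]
14. n9.tag = "vn"  [terminal]
15. n10.depth = 16  [terminal]
16. n7.lab = -9  [g.depth - 25]
17. n11.tag = "ku"  [terminal]
18. n2.lim = -1  [S.ok + 5]
19. n12.tag = "qy"  [terminal]
20. n1.lab = 19  [S.lim + 20]
21. n13.depth = 5  [terminal]
22. n0.lim = 9  [C.lab - 10]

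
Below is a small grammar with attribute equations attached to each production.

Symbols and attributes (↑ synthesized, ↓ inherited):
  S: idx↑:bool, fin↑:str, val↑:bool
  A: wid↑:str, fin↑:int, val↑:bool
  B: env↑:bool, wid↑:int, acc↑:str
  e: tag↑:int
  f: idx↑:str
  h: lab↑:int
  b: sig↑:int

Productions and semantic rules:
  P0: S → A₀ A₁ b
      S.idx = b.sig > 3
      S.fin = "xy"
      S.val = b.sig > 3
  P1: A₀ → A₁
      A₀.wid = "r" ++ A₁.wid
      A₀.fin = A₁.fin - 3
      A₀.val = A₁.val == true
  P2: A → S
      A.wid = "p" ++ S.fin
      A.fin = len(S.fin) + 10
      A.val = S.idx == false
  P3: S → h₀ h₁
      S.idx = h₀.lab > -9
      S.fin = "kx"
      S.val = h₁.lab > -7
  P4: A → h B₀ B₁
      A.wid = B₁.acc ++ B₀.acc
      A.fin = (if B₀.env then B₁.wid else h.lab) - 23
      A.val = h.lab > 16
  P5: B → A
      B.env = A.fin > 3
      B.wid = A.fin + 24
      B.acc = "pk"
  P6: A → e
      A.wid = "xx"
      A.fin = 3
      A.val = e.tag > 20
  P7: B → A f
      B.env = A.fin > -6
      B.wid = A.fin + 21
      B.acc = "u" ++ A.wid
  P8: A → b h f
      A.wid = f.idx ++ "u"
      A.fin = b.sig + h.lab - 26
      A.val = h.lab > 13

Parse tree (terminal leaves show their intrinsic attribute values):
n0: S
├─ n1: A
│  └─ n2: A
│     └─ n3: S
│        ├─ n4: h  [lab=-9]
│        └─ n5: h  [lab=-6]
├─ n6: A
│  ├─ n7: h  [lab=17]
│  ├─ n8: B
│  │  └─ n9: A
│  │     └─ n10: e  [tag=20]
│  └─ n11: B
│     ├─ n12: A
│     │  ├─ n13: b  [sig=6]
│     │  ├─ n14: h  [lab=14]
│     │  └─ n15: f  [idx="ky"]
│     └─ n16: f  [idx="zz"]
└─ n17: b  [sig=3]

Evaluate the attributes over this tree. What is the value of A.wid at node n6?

"ukyupk"

1. n4.lab = -9  [terminal]
2. n5.lab = -6  [terminal]
3. n3.idx = false  [h₀.lab > -9]
4. n3.fin = "kx"  ["kx"]
5. n3.val = true  [h₁.lab > -7]
6. n2.wid = "pkx"  ["p" ++ S.fin]
7. n2.fin = 12  [len(S.fin) + 10]
8. n2.val = true  [S.idx == false]
9. n1.wid = "rpkx"  ["r" ++ A₁.wid]
10. n1.fin = 9  [A₁.fin - 3]
11. n1.val = true  [A₁.val == true]
12. n7.lab = 17  [terminal]
13. n10.tag = 20  [terminal]
14. n9.wid = "xx"  ["xx"]
15. n9.fin = 3  [3]
16. n9.val = false  [e.tag > 20]
17. n8.env = false  [A.fin > 3]
18. n8.wid = 27  [A.fin + 24]
19. n8.acc = "pk"  ["pk"]
20. n13.sig = 6  [terminal]
21. n14.lab = 14  [terminal]
22. n15.idx = "ky"  [terminal]
23. n12.wid = "kyu"  [f.idx ++ "u"]
24. n12.fin = -6  [b.sig + h.lab - 26]
25. n12.val = true  [h.lab > 13]
26. n16.idx = "zz"  [terminal]
27. n11.env = false  [A.fin > -6]
28. n11.wid = 15  [A.fin + 21]
29. n11.acc = "ukyu"  ["u" ++ A.wid]
30. n6.wid = "ukyupk"  [B₁.acc ++ B₀.acc]
31. n6.fin = -6  [(if B₀.env then B₁.wid else h.lab) - 23]
32. n6.val = true  [h.lab > 16]
33. n17.sig = 3  [terminal]
34. n0.idx = false  [b.sig > 3]
35. n0.fin = "xy"  ["xy"]
36. n0.val = false  [b.sig > 3]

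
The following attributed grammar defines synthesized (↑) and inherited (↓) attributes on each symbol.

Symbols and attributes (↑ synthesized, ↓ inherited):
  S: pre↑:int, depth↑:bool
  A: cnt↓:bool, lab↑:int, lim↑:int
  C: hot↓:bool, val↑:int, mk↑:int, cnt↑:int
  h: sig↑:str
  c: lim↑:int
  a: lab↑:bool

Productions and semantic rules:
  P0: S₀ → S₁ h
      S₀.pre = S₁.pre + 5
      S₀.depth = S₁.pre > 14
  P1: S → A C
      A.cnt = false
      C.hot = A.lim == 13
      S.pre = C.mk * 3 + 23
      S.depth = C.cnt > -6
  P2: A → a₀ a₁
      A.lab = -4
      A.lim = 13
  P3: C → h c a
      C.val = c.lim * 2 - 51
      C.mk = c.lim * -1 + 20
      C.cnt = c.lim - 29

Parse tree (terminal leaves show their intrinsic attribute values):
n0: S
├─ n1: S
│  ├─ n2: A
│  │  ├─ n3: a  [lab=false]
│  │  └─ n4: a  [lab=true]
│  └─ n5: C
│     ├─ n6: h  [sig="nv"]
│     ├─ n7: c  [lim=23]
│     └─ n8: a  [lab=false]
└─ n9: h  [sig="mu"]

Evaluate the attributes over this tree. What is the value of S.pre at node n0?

19

1. n2.cnt = false  [false]
2. n3.lab = false  [terminal]
3. n4.lab = true  [terminal]
4. n2.lab = -4  [-4]
5. n2.lim = 13  [13]
6. n5.hot = true  [A.lim == 13]
7. n6.sig = "nv"  [terminal]
8. n7.lim = 23  [terminal]
9. n8.lab = false  [terminal]
10. n5.val = -5  [c.lim * 2 - 51]
11. n5.mk = -3  [c.lim * -1 + 20]
12. n5.cnt = -6  [c.lim - 29]
13. n1.pre = 14  [C.mk * 3 + 23]
14. n1.depth = false  [C.cnt > -6]
15. n9.sig = "mu"  [terminal]
16. n0.pre = 19  [S₁.pre + 5]
17. n0.depth = false  [S₁.pre > 14]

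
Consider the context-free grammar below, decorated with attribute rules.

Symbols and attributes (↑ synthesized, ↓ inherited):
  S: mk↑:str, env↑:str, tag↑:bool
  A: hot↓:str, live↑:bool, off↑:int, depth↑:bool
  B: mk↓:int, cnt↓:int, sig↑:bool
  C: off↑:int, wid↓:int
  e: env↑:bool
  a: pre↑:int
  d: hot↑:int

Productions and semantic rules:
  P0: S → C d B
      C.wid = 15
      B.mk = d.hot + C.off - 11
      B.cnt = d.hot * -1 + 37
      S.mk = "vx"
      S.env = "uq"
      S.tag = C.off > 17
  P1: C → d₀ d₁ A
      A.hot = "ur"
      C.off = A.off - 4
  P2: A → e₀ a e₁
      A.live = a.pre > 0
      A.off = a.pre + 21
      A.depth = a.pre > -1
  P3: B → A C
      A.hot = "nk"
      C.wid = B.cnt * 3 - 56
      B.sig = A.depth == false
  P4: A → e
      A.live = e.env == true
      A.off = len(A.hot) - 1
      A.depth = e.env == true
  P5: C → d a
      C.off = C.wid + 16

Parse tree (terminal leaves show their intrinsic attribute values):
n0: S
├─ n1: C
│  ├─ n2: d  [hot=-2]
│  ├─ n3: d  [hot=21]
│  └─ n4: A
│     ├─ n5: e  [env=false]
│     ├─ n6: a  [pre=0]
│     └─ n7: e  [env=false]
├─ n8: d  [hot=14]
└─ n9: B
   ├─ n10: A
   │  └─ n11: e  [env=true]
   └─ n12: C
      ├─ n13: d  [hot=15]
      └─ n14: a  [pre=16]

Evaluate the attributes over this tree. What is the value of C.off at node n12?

29

1. n1.wid = 15  [15]
2. n2.hot = -2  [terminal]
3. n3.hot = 21  [terminal]
4. n4.hot = "ur"  ["ur"]
5. n5.env = false  [terminal]
6. n6.pre = 0  [terminal]
7. n7.env = false  [terminal]
8. n4.live = false  [a.pre > 0]
9. n4.off = 21  [a.pre + 21]
10. n4.depth = true  [a.pre > -1]
11. n1.off = 17  [A.off - 4]
12. n8.hot = 14  [terminal]
13. n9.mk = 20  [d.hot + C.off - 11]
14. n9.cnt = 23  [d.hot * -1 + 37]
15. n10.hot = "nk"  ["nk"]
16. n11.env = true  [terminal]
17. n10.live = true  [e.env == true]
18. n10.off = 1  [len(A.hot) - 1]
19. n10.depth = true  [e.env == true]
20. n12.wid = 13  [B.cnt * 3 - 56]
21. n13.hot = 15  [terminal]
22. n14.pre = 16  [terminal]
23. n12.off = 29  [C.wid + 16]
24. n9.sig = false  [A.depth == false]
25. n0.mk = "vx"  ["vx"]
26. n0.env = "uq"  ["uq"]
27. n0.tag = false  [C.off > 17]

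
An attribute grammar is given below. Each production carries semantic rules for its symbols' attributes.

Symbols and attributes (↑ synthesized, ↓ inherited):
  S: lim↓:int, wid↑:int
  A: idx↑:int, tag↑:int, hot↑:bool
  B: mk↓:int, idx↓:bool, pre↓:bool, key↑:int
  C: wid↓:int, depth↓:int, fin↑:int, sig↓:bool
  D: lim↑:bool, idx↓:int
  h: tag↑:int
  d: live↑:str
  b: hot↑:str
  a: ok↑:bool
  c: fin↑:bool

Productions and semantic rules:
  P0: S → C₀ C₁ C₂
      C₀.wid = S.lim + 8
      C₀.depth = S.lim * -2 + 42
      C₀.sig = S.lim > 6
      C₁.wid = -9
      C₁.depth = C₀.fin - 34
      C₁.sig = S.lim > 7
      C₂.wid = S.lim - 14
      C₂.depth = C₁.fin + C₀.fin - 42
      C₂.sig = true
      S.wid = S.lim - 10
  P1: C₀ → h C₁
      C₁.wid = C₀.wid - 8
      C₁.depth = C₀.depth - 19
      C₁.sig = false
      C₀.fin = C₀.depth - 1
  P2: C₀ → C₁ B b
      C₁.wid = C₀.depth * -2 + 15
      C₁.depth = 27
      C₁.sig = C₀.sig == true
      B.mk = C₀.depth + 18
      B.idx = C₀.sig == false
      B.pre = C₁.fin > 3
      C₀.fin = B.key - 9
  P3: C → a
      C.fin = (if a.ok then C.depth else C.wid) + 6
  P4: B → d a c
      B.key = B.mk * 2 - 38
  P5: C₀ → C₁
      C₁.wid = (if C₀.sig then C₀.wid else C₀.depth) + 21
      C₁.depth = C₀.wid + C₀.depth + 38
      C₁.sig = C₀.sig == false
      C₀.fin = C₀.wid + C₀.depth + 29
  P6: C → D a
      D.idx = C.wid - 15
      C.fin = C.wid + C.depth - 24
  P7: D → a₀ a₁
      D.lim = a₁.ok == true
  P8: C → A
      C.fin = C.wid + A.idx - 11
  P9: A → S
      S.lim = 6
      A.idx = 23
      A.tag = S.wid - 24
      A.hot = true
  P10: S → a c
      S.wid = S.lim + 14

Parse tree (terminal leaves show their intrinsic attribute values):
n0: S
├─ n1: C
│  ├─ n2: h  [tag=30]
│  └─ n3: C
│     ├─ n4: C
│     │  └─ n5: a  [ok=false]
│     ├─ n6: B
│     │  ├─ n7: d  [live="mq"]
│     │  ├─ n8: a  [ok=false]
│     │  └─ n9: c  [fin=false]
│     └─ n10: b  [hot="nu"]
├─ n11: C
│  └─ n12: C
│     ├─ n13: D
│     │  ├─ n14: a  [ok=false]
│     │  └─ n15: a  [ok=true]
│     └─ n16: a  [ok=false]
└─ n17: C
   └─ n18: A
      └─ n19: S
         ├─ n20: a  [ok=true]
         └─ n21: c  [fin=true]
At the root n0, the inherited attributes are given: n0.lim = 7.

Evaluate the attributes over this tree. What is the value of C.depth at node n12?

22

1. n0.lim = 7  [given at root]
2. n1.wid = 15  [S.lim + 8]
3. n1.depth = 28  [S.lim * -2 + 42]
4. n1.sig = true  [S.lim > 6]
5. n2.tag = 30  [terminal]
6. n3.wid = 7  [C₀.wid - 8]
7. n3.depth = 9  [C₀.depth - 19]
8. n3.sig = false  [false]
9. n4.wid = -3  [C₀.depth * -2 + 15]
10. n4.depth = 27  [27]
11. n4.sig = false  [C₀.sig == true]
12. n5.ok = false  [terminal]
13. n4.fin = 3  [(if a.ok then C.depth else C.wid) + 6]
14. n6.mk = 27  [C₀.depth + 18]
15. n6.idx = true  [C₀.sig == false]
16. n6.pre = false  [C₁.fin > 3]
17. n7.live = "mq"  [terminal]
18. n8.ok = false  [terminal]
19. n9.fin = false  [terminal]
20. n6.key = 16  [B.mk * 2 - 38]
21. n10.hot = "nu"  [terminal]
22. n3.fin = 7  [B.key - 9]
23. n1.fin = 27  [C₀.depth - 1]
24. n11.wid = -9  [-9]
25. n11.depth = -7  [C₀.fin - 34]
26. n11.sig = false  [S.lim > 7]
27. n12.wid = 14  [(if C₀.sig then C₀.wid else C₀.depth) + 21]
28. n12.depth = 22  [C₀.wid + C₀.depth + 38]
29. n12.sig = true  [C₀.sig == false]
30. n13.idx = -1  [C.wid - 15]
31. n14.ok = false  [terminal]
32. n15.ok = true  [terminal]
33. n13.lim = true  [a₁.ok == true]
34. n16.ok = false  [terminal]
35. n12.fin = 12  [C.wid + C.depth - 24]
36. n11.fin = 13  [C₀.wid + C₀.depth + 29]
37. n17.wid = -7  [S.lim - 14]
38. n17.depth = -2  [C₁.fin + C₀.fin - 42]
39. n17.sig = true  [true]
40. n19.lim = 6  [6]
41. n20.ok = true  [terminal]
42. n21.fin = true  [terminal]
43. n19.wid = 20  [S.lim + 14]
44. n18.idx = 23  [23]
45. n18.tag = -4  [S.wid - 24]
46. n18.hot = true  [true]
47. n17.fin = 5  [C.wid + A.idx - 11]
48. n0.wid = -3  [S.lim - 10]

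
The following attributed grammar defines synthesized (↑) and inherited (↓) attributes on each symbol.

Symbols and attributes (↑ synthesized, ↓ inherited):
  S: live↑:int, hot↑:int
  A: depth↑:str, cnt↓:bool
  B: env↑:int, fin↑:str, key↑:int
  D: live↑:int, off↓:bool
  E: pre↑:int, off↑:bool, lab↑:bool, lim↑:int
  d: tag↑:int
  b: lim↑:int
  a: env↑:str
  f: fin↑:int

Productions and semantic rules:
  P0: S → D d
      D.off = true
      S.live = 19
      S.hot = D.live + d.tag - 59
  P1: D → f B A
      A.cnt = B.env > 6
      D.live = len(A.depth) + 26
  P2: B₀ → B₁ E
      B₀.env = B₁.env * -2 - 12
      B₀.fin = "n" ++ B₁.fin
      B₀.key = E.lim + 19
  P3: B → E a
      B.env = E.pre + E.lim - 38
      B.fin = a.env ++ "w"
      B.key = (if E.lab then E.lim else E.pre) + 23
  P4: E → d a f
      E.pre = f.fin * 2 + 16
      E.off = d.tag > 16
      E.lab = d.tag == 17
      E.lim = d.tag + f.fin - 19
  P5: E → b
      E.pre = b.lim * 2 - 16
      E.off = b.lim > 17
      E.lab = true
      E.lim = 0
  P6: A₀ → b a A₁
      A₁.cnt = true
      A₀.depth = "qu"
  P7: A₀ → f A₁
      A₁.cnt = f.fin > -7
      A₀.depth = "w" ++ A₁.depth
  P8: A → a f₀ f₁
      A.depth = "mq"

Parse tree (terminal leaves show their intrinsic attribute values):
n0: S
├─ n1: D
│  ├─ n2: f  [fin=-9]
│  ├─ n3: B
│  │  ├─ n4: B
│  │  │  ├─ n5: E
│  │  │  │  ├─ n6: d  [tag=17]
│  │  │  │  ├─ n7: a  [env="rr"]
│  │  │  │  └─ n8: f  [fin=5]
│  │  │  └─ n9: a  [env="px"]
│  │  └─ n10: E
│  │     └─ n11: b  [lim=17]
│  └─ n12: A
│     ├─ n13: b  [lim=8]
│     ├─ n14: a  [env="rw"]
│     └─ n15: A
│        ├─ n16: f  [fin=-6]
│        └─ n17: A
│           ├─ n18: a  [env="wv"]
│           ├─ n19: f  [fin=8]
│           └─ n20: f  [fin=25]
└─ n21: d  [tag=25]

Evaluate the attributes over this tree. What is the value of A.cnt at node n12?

1. n1.off = true  [true]
2. n2.fin = -9  [terminal]
3. n6.tag = 17  [terminal]
4. n7.env = "rr"  [terminal]
5. n8.fin = 5  [terminal]
6. n5.pre = 26  [f.fin * 2 + 16]
7. n5.off = true  [d.tag > 16]
8. n5.lab = true  [d.tag == 17]
9. n5.lim = 3  [d.tag + f.fin - 19]
10. n9.env = "px"  [terminal]
11. n4.env = -9  [E.pre + E.lim - 38]
12. n4.fin = "pxw"  [a.env ++ "w"]
13. n4.key = 26  [(if E.lab then E.lim else E.pre) + 23]
14. n11.lim = 17  [terminal]
15. n10.pre = 18  [b.lim * 2 - 16]
16. n10.off = false  [b.lim > 17]
17. n10.lab = true  [true]
18. n10.lim = 0  [0]
19. n3.env = 6  [B₁.env * -2 - 12]
20. n3.fin = "npxw"  ["n" ++ B₁.fin]
21. n3.key = 19  [E.lim + 19]
22. n12.cnt = false  [B.env > 6]
23. n13.lim = 8  [terminal]
24. n14.env = "rw"  [terminal]
25. n15.cnt = true  [true]
26. n16.fin = -6  [terminal]
27. n17.cnt = true  [f.fin > -7]
28. n18.env = "wv"  [terminal]
29. n19.fin = 8  [terminal]
30. n20.fin = 25  [terminal]
31. n17.depth = "mq"  ["mq"]
32. n15.depth = "wmq"  ["w" ++ A₁.depth]
33. n12.depth = "qu"  ["qu"]
34. n1.live = 28  [len(A.depth) + 26]
35. n21.tag = 25  [terminal]
36. n0.live = 19  [19]
37. n0.hot = -6  [D.live + d.tag - 59]

false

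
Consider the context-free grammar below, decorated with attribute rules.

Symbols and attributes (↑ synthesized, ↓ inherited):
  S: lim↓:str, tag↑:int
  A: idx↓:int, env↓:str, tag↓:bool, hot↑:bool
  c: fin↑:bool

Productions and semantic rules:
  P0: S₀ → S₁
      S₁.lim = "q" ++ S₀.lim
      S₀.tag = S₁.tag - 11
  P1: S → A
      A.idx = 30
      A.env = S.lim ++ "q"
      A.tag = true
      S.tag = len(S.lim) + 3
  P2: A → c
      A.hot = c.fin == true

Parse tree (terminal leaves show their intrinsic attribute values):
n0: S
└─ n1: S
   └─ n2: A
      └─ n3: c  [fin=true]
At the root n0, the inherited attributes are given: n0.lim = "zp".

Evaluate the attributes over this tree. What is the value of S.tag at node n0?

-5

1. n0.lim = "zp"  [given at root]
2. n1.lim = "qzp"  ["q" ++ S₀.lim]
3. n2.idx = 30  [30]
4. n2.env = "qzpq"  [S.lim ++ "q"]
5. n2.tag = true  [true]
6. n3.fin = true  [terminal]
7. n2.hot = true  [c.fin == true]
8. n1.tag = 6  [len(S.lim) + 3]
9. n0.tag = -5  [S₁.tag - 11]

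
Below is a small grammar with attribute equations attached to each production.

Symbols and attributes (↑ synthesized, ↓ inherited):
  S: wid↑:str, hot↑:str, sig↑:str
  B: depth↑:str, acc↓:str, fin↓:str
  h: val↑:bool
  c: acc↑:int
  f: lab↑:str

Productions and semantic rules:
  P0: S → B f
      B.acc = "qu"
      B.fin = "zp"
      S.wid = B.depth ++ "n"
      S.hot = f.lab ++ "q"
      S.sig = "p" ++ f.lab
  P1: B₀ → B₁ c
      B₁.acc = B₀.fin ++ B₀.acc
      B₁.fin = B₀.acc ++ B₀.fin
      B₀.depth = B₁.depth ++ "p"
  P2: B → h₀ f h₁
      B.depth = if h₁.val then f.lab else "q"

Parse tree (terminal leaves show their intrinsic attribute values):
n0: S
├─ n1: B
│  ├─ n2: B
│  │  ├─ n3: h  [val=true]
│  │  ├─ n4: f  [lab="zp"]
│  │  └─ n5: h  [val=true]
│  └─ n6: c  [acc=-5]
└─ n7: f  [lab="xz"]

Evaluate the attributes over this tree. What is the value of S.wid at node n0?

"zppn"

1. n1.acc = "qu"  ["qu"]
2. n1.fin = "zp"  ["zp"]
3. n2.acc = "zpqu"  [B₀.fin ++ B₀.acc]
4. n2.fin = "quzp"  [B₀.acc ++ B₀.fin]
5. n3.val = true  [terminal]
6. n4.lab = "zp"  [terminal]
7. n5.val = true  [terminal]
8. n2.depth = "zp"  [if h₁.val then f.lab else "q"]
9. n6.acc = -5  [terminal]
10. n1.depth = "zpp"  [B₁.depth ++ "p"]
11. n7.lab = "xz"  [terminal]
12. n0.wid = "zppn"  [B.depth ++ "n"]
13. n0.hot = "xzq"  [f.lab ++ "q"]
14. n0.sig = "pxz"  ["p" ++ f.lab]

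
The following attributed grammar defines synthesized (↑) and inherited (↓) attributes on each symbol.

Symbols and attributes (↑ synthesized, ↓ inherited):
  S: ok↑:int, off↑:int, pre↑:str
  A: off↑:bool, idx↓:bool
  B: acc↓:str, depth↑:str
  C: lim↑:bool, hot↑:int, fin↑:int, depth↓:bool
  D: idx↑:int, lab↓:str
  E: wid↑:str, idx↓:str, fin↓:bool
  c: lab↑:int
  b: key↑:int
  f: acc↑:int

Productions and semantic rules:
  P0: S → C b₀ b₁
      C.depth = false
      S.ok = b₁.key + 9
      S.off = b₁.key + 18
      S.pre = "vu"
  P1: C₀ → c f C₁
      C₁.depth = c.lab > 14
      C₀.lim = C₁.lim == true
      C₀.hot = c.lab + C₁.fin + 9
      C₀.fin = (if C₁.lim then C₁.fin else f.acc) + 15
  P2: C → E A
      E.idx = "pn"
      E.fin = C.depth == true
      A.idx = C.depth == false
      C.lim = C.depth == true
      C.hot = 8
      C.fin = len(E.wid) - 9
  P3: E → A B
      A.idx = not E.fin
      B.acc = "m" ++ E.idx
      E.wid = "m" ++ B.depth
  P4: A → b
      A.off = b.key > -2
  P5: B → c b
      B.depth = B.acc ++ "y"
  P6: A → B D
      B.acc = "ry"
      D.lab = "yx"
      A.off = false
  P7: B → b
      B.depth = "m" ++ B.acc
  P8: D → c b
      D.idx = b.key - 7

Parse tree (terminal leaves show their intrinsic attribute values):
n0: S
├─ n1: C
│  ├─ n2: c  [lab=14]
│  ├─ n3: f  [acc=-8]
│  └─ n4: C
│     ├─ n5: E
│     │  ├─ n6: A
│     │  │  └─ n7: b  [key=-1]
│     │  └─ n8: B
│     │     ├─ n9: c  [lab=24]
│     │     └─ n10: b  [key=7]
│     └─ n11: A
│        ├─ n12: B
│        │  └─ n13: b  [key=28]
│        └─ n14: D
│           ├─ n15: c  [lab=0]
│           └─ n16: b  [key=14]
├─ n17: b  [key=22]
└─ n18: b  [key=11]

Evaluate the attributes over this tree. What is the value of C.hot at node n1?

19

1. n1.depth = false  [false]
2. n2.lab = 14  [terminal]
3. n3.acc = -8  [terminal]
4. n4.depth = false  [c.lab > 14]
5. n5.idx = "pn"  ["pn"]
6. n5.fin = false  [C.depth == true]
7. n6.idx = true  [not E.fin]
8. n7.key = -1  [terminal]
9. n6.off = true  [b.key > -2]
10. n8.acc = "mpn"  ["m" ++ E.idx]
11. n9.lab = 24  [terminal]
12. n10.key = 7  [terminal]
13. n8.depth = "mpny"  [B.acc ++ "y"]
14. n5.wid = "mmpny"  ["m" ++ B.depth]
15. n11.idx = true  [C.depth == false]
16. n12.acc = "ry"  ["ry"]
17. n13.key = 28  [terminal]
18. n12.depth = "mry"  ["m" ++ B.acc]
19. n14.lab = "yx"  ["yx"]
20. n15.lab = 0  [terminal]
21. n16.key = 14  [terminal]
22. n14.idx = 7  [b.key - 7]
23. n11.off = false  [false]
24. n4.lim = false  [C.depth == true]
25. n4.hot = 8  [8]
26. n4.fin = -4  [len(E.wid) - 9]
27. n1.lim = false  [C₁.lim == true]
28. n1.hot = 19  [c.lab + C₁.fin + 9]
29. n1.fin = 7  [(if C₁.lim then C₁.fin else f.acc) + 15]
30. n17.key = 22  [terminal]
31. n18.key = 11  [terminal]
32. n0.ok = 20  [b₁.key + 9]
33. n0.off = 29  [b₁.key + 18]
34. n0.pre = "vu"  ["vu"]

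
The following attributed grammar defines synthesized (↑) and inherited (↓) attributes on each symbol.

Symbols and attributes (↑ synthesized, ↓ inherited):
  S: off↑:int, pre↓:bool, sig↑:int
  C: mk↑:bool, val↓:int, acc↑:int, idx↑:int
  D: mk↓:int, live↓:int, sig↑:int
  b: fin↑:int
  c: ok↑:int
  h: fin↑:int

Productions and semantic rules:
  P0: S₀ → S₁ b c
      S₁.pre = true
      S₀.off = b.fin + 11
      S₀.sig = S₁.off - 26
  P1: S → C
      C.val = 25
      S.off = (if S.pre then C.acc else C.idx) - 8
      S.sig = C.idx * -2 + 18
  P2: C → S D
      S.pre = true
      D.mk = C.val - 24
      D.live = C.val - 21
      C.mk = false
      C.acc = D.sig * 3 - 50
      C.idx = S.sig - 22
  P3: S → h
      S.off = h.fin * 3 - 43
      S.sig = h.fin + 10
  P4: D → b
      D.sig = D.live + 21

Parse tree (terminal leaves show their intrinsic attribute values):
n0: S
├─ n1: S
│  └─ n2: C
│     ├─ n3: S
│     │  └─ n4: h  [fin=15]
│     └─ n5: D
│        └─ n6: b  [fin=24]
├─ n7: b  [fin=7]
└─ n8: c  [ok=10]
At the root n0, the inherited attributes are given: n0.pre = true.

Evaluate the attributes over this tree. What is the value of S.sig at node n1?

12

1. n0.pre = true  [given at root]
2. n1.pre = true  [true]
3. n2.val = 25  [25]
4. n3.pre = true  [true]
5. n4.fin = 15  [terminal]
6. n3.off = 2  [h.fin * 3 - 43]
7. n3.sig = 25  [h.fin + 10]
8. n5.mk = 1  [C.val - 24]
9. n5.live = 4  [C.val - 21]
10. n6.fin = 24  [terminal]
11. n5.sig = 25  [D.live + 21]
12. n2.mk = false  [false]
13. n2.acc = 25  [D.sig * 3 - 50]
14. n2.idx = 3  [S.sig - 22]
15. n1.off = 17  [(if S.pre then C.acc else C.idx) - 8]
16. n1.sig = 12  [C.idx * -2 + 18]
17. n7.fin = 7  [terminal]
18. n8.ok = 10  [terminal]
19. n0.off = 18  [b.fin + 11]
20. n0.sig = -9  [S₁.off - 26]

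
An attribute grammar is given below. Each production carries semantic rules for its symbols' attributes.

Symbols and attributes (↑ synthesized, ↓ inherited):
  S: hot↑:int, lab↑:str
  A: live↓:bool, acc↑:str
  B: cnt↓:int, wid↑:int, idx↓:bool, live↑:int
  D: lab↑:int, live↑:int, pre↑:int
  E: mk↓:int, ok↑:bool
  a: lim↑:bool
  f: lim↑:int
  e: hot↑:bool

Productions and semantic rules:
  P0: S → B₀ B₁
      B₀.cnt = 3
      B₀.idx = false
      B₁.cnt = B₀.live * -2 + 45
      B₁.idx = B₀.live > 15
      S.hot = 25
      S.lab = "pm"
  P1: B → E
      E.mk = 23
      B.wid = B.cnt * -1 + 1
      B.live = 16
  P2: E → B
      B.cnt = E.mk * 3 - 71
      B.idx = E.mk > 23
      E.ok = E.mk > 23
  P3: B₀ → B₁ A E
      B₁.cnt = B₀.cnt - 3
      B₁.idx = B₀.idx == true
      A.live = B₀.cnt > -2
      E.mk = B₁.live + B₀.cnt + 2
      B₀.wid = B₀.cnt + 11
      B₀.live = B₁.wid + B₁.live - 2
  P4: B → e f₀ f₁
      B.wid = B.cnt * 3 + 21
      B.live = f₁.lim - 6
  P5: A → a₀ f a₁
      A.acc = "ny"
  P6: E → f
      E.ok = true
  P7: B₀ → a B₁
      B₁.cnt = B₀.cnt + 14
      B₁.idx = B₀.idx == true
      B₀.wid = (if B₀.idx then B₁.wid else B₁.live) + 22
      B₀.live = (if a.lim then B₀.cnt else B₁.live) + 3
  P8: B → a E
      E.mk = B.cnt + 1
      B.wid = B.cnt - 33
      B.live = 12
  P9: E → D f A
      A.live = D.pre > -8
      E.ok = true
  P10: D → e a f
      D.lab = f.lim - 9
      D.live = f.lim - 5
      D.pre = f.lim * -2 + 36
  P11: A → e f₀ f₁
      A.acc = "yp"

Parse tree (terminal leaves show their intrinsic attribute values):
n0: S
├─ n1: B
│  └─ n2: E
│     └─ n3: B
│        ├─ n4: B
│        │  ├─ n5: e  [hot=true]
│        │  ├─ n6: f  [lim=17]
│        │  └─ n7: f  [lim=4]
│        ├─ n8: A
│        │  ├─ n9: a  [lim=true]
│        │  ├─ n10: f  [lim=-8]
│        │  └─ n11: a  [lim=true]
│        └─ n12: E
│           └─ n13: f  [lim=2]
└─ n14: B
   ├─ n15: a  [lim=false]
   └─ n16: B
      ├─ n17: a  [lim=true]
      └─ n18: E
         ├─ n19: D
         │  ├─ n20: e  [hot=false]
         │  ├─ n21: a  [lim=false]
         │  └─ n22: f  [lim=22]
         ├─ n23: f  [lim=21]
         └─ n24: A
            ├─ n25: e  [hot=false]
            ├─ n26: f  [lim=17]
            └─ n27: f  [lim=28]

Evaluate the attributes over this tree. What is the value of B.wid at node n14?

16

1. n1.cnt = 3  [3]
2. n1.idx = false  [false]
3. n2.mk = 23  [23]
4. n3.cnt = -2  [E.mk * 3 - 71]
5. n3.idx = false  [E.mk > 23]
6. n4.cnt = -5  [B₀.cnt - 3]
7. n4.idx = false  [B₀.idx == true]
8. n5.hot = true  [terminal]
9. n6.lim = 17  [terminal]
10. n7.lim = 4  [terminal]
11. n4.wid = 6  [B.cnt * 3 + 21]
12. n4.live = -2  [f₁.lim - 6]
13. n8.live = false  [B₀.cnt > -2]
14. n9.lim = true  [terminal]
15. n10.lim = -8  [terminal]
16. n11.lim = true  [terminal]
17. n8.acc = "ny"  ["ny"]
18. n12.mk = -2  [B₁.live + B₀.cnt + 2]
19. n13.lim = 2  [terminal]
20. n12.ok = true  [true]
21. n3.wid = 9  [B₀.cnt + 11]
22. n3.live = 2  [B₁.wid + B₁.live - 2]
23. n2.ok = false  [E.mk > 23]
24. n1.wid = -2  [B.cnt * -1 + 1]
25. n1.live = 16  [16]
26. n14.cnt = 13  [B₀.live * -2 + 45]
27. n14.idx = true  [B₀.live > 15]
28. n15.lim = false  [terminal]
29. n16.cnt = 27  [B₀.cnt + 14]
30. n16.idx = true  [B₀.idx == true]
31. n17.lim = true  [terminal]
32. n18.mk = 28  [B.cnt + 1]
33. n20.hot = false  [terminal]
34. n21.lim = false  [terminal]
35. n22.lim = 22  [terminal]
36. n19.lab = 13  [f.lim - 9]
37. n19.live = 17  [f.lim - 5]
38. n19.pre = -8  [f.lim * -2 + 36]
39. n23.lim = 21  [terminal]
40. n24.live = false  [D.pre > -8]
41. n25.hot = false  [terminal]
42. n26.lim = 17  [terminal]
43. n27.lim = 28  [terminal]
44. n24.acc = "yp"  ["yp"]
45. n18.ok = true  [true]
46. n16.wid = -6  [B.cnt - 33]
47. n16.live = 12  [12]
48. n14.wid = 16  [(if B₀.idx then B₁.wid else B₁.live) + 22]
49. n14.live = 15  [(if a.lim then B₀.cnt else B₁.live) + 3]
50. n0.hot = 25  [25]
51. n0.lab = "pm"  ["pm"]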